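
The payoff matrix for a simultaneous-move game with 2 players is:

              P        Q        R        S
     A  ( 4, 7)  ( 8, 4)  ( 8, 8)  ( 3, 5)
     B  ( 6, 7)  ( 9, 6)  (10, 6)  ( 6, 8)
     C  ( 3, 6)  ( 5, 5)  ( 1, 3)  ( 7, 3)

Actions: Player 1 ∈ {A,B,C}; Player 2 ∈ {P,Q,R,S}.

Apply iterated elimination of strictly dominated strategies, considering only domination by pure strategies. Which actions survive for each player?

Survivors P1:{B,C} P2:{P,S}

P1 drop A (B beats it: P:6>4 Q:9>8 R:10>8 S:6>3)
P2 drop Q (P beats it: B:7>6 C:6>5)
P2 drop R (P beats it: B:7>6 C:6>3)
P1→{B,C} P2→{P,S}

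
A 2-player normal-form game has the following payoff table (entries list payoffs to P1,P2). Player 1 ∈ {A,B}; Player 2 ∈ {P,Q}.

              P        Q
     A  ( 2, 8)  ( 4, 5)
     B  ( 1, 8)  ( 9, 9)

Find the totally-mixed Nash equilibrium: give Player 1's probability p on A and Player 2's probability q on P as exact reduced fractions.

p=1/4, q=5/6

P1 indiff ⇒ q·2+(1-q)·4 = q·1+(1-q)·9 ⇒ q(1) = (1-q)(5) ⇒ q = 5/6
P2 indiff ⇒ p·8+(1-p)·8 = p·5+(1-p)·9 ⇒ p(3) = (1-p)(1) ⇒ p = 1/4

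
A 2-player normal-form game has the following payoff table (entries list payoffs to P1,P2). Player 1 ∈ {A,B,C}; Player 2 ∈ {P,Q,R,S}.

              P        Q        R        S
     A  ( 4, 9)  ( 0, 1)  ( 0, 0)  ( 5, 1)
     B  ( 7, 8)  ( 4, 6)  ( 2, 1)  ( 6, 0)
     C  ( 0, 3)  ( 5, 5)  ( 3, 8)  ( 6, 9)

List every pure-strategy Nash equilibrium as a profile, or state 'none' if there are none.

Nash profiles: (B,P), (C,S)

(A,P): not NE [P1→B gives 7>4]
(A,Q): not NE [P1→C gives 5>0; P2→P gives 9>1]
(A,R): not NE [P1→C gives 3>0; P2→P gives 9>0]
(A,S): not NE [P1→C gives 6>5; P2→P gives 9>1]
(B,P): NE
(B,Q): not NE [P1→C gives 5>4; P2→P gives 8>6]
(B,R): not NE [P1→C gives 3>2; P2→P gives 8>1]
(B,S): not NE [P2→P gives 8>0]
(C,P): not NE [P1→B gives 7>0; P2→S gives 9>3]
(C,Q): not NE [P2→S gives 9>5]
(C,R): not NE [P2→S gives 9>8]
(C,S): NE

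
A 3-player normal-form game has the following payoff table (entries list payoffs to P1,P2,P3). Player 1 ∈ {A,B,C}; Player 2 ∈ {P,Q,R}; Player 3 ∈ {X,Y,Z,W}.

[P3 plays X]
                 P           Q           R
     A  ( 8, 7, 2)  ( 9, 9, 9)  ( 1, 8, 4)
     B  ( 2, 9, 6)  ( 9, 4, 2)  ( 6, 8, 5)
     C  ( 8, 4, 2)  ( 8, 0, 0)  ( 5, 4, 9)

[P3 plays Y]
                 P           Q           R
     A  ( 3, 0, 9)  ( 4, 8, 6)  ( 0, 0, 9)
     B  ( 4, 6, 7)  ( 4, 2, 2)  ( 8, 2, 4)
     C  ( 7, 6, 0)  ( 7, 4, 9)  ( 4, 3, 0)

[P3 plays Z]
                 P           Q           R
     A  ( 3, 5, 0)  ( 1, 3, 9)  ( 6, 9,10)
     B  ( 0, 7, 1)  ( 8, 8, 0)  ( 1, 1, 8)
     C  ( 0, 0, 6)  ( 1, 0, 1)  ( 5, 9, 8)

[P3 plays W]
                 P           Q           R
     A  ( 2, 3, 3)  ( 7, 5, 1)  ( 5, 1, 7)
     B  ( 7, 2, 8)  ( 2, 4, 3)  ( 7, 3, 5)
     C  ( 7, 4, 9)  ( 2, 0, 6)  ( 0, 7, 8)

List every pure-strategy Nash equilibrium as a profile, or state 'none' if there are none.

Nash profiles: (A,Q,X), (A,R,Z)

(A,P,X): not NE [P2→Q gives 9>7; P3→Y gives 9>2]
(A,P,Y): not NE [P1→C gives 7>3; P2→Q gives 8>0]
(A,P,Z): not NE [P2→R gives 9>5; P3→Y gives 9>0]
(A,P,W): not NE [P1→C gives 7>2; P2→Q gives 5>3; P3→Y gives 9>3]
(A,Q,X): NE
(A,Q,Y): not NE [P1→C gives 7>4; P3→Z gives 9>6]
(A,Q,Z): not NE [P1→B gives 8>1; P2→R gives 9>3]
(A,Q,W): not NE [P3→Z gives 9>1]
(A,R,X): not NE [P1→B gives 6>1; P2→Q gives 9>8; P3→Z gives 10>4]
(A,R,Y): not NE [P1→B gives 8>0; P2→Q gives 8>0; P3→Z gives 10>9]
(A,R,Z): NE
(A,R,W): not NE [P1→B gives 7>5; P2→Q gives 5>1; P3→Z gives 10>7]
(B,P,X): not NE [P1→C gives 8>2; P3→W gives 8>6]
(B,P,Y): not NE [P1→C gives 7>4; P3→W gives 8>7]
(B,P,Z): not NE [P1→A gives 3>0; P2→Q gives 8>7; P3→W gives 8>1]
(B,P,W): not NE [P2→Q gives 4>2]
(B,Q,X): not NE [P2→P gives 9>4; P3→W gives 3>2]
(B,Q,Y): not NE [P1→C gives 7>4; P2→P gives 6>2; P3→W gives 3>2]
(B,Q,Z): not NE [P3→W gives 3>0]
(B,Q,W): not NE [P1→A gives 7>2]
(B,R,X): not NE [P2→P gives 9>8; P3→Z gives 8>5]
(B,R,Y): not NE [P2→P gives 6>2; P3→Z gives 8>4]
(B,R,Z): not NE [P1→A gives 6>1; P2→Q gives 8>1]
(B,R,W): not NE [P2→Q gives 4>3; P3→Z gives 8>5]
(C,P,X): not NE [P3→W gives 9>2]
(C,P,Y): not NE [P3→W gives 9>0]
(C,P,Z): not NE [P1→A gives 3>0; P2→R gives 9>0; P3→W gives 9>6]
(C,P,W): not NE [P2→R gives 7>4]
(C,Q,X): not NE [P1→B gives 9>8; P2→R gives 4>0; P3→Y gives 9>0]
(C,Q,Y): not NE [P2→P gives 6>4]
(C,Q,Z): not NE [P1→B gives 8>1; P2→R gives 9>0; P3→Y gives 9>1]
(C,Q,W): not NE [P1→A gives 7>2; P2→R gives 7>0; P3→Y gives 9>6]
(C,R,X): not NE [P1→B gives 6>5]
(C,R,Y): not NE [P1→B gives 8>4; P2→P gives 6>3; P3→X gives 9>0]
(C,R,Z): not NE [P1→A gives 6>5; P3→X gives 9>8]
(C,R,W): not NE [P1→B gives 7>0; P3→X gives 9>8]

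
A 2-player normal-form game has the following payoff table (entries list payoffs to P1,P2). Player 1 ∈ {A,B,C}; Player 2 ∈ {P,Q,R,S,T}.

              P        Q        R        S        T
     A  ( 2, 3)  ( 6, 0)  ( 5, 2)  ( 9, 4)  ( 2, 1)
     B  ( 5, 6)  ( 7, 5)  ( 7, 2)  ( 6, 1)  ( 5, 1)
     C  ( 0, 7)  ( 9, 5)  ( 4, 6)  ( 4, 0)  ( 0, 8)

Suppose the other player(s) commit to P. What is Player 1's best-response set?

argmax u_1 = {B}

u_1(A vs P) = 2
u_1(B vs P) = 5
u_1(C vs P) = 0
max payoff 5 at {B}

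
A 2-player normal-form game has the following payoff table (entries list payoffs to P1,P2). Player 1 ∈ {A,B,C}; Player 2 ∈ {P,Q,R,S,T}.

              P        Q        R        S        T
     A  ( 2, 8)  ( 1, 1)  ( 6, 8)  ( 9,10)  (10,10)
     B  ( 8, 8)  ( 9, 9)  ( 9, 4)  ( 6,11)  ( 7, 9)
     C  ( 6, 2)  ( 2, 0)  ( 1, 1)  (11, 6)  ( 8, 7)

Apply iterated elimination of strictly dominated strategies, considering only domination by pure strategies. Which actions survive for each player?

Survivors P1:{A,C} P2:{S,T}

P2 drop P (S beats it: A:10>8 B:11>8 C:6>2)
P2 drop Q (S beats it: A:10>1 B:11>9 C:6>0)
P2 drop R (S beats it: A:10>8 B:11>4 C:6>1)
P1 drop B (A beats it: S:9>6 T:10>7)
P1→{A,C} P2→{S,T}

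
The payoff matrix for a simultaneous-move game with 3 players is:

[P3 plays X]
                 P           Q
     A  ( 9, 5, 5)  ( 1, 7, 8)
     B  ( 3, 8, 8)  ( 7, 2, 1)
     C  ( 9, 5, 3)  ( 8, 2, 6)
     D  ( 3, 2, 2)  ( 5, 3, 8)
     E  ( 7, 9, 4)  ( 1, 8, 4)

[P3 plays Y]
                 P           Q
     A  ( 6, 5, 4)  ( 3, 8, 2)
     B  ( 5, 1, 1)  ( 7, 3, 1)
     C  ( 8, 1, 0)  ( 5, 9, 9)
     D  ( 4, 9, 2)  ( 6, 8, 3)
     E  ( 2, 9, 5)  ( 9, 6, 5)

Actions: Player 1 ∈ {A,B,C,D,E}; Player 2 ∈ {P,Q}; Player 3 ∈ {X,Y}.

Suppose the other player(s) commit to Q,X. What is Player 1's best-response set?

P1 best: {C}

u_1(A vs Q,X) = 1
u_1(B vs Q,X) = 7
u_1(C vs Q,X) = 8
u_1(D vs Q,X) = 5
u_1(E vs Q,X) = 1
max payoff 8 at {C}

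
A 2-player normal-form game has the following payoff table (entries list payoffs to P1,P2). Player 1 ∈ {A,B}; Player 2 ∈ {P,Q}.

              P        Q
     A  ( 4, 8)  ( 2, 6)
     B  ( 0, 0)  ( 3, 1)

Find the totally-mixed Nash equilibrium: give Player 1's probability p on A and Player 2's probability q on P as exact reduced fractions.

p=1/3, q=1/5

P1 indiff ⇒ q·4+(1-q)·2 = q·0+(1-q)·3 ⇒ q(4) = (1-q)(1) ⇒ q = 1/5
P2 indiff ⇒ p·8+(1-p)·0 = p·6+(1-p)·1 ⇒ p(2) = (1-p)(1) ⇒ p = 1/3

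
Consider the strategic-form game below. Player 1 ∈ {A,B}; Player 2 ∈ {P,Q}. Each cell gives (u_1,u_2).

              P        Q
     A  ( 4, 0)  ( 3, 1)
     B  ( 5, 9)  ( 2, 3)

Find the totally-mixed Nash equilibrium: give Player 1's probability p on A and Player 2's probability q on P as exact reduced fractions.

P1 indiff ⇒ q·4+(1-q)·3 = q·5+(1-q)·2 ⇒ q(-1) = (1-q)(-1) ⇒ q = 1/2
P2 indiff ⇒ p·0+(1-p)·9 = p·1+(1-p)·3 ⇒ p(-1) = (1-p)(-6) ⇒ p = 6/7

P1 mixes 6/7 on A; P2 mixes 1/2 on P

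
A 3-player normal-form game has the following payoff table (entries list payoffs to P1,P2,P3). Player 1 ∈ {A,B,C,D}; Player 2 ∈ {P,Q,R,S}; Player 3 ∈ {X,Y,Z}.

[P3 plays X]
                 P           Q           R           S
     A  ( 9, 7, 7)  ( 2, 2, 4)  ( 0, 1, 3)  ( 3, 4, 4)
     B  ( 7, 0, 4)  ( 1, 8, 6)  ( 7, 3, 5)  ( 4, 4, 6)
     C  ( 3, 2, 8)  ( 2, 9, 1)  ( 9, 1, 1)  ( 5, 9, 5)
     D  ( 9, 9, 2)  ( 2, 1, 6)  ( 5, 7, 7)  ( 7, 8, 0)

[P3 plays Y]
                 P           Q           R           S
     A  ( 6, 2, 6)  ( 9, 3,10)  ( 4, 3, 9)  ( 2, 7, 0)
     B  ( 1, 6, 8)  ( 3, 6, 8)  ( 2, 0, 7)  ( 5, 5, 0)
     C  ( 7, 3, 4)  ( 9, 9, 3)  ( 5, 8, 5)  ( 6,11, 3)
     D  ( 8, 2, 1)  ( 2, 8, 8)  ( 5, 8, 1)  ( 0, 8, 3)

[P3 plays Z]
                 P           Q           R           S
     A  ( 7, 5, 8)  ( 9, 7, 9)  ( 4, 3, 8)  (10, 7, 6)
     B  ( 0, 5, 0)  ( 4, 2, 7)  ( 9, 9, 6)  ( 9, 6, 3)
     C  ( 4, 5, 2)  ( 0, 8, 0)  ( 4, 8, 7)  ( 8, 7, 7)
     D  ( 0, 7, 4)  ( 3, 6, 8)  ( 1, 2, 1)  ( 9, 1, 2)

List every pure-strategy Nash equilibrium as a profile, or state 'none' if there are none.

(A,P,X): not NE [P3→Z gives 8>7]
(A,P,Y): not NE [P1→D gives 8>6; P2→S gives 7>2; P3→Z gives 8>6]
(A,P,Z): not NE [P2→S gives 7>5]
(A,Q,X): not NE [P2→P gives 7>2; P3→Y gives 10>4]
(A,Q,Y): not NE [P2→S gives 7>3]
(A,Q,Z): not NE [P3→Y gives 10>9]
(A,R,X): not NE [P1→C gives 9>0; P2→P gives 7>1; P3→Y gives 9>3]
(A,R,Y): not NE [P1→D gives 5>4; P2→S gives 7>3]
(A,R,Z): not NE [P1→B gives 9>4; P2→S gives 7>3; P3→Y gives 9>8]
(A,S,X): not NE [P1→D gives 7>3; P2→P gives 7>4; P3→Z gives 6>4]
(A,S,Y): not NE [P1→C gives 6>2; P3→Z gives 6>0]
(A,S,Z): NE
(B,P,X): not NE [P1→D gives 9>7; P2→Q gives 8>0; P3→Y gives 8>4]
(B,P,Y): not NE [P1→D gives 8>1]
(B,P,Z): not NE [P1→A gives 7>0; P2→R gives 9>5; P3→Y gives 8>0]
(B,Q,X): not NE [P1→D gives 2>1; P3→Y gives 8>6]
(B,Q,Y): not NE [P1→C gives 9>3]
(B,Q,Z): not NE [P1→A gives 9>4; P2→R gives 9>2; P3→Y gives 8>7]
(B,R,X): not NE [P1→C gives 9>7; P2→Q gives 8>3; P3→Y gives 7>5]
(B,R,Y): not NE [P1→D gives 5>2; P2→Q gives 6>0]
(B,R,Z): not NE [P3→Y gives 7>6]
(B,S,X): not NE [P1→D gives 7>4; P2→Q gives 8>4]
(B,S,Y): not NE [P1→C gives 6>5; P2→Q gives 6>5; P3→X gives 6>0]
(B,S,Z): not NE [P1→A gives 10>9; P2→R gives 9>6; P3→X gives 6>3]
(C,P,X): not NE [P1→D gives 9>3; P2→S gives 9>2]
(C,P,Y): not NE [P1→D gives 8>7; P2→S gives 11>3; P3→X gives 8>4]
(C,P,Z): not NE [P1→A gives 7>4; P2→R gives 8>5; P3→X gives 8>2]
(C,Q,X): not NE [P3→Y gives 3>1]
(C,Q,Y): not NE [P2→S gives 11>9]
(C,Q,Z): not NE [P1→A gives 9>0; P3→Y gives 3>0]
(C,R,X): not NE [P2→S gives 9>1; P3→Z gives 7>1]
(C,R,Y): not NE [P2→S gives 11>8; P3→Z gives 7>5]
(C,R,Z): not NE [P1→B gives 9>4]
(C,S,X): not NE [P1→D gives 7>5; P3→Z gives 7>5]
(C,S,Y): not NE [P3→Z gives 7>3]
(C,S,Z): not NE [P1→A gives 10>8; P2→R gives 8>7]
(D,P,X): not NE [P3→Z gives 4>2]
(D,P,Y): not NE [P2→S gives 8>2; P3→Z gives 4>1]
(D,P,Z): not NE [P1→A gives 7>0]
(D,Q,X): not NE [P2→P gives 9>1; P3→Z gives 8>6]
(D,Q,Y): not NE [P1→C gives 9>2]
(D,Q,Z): not NE [P1→A gives 9>3; P2→P gives 7>6]
(D,R,X): not NE [P1→C gives 9>5; P2→P gives 9>7]
(D,R,Y): not NE [P3→X gives 7>1]
(D,R,Z): not NE [P1→B gives 9>1; P2→P gives 7>2; P3→X gives 7>1]
(D,S,X): not NE [P2→P gives 9>8; P3→Y gives 3>0]
(D,S,Y): not NE [P1→C gives 6>0]
(D,S,Z): not NE [P1→A gives 10>9; P2→P gives 7>1; P3→Y gives 3>2]

Nash profiles: (A,S,Z)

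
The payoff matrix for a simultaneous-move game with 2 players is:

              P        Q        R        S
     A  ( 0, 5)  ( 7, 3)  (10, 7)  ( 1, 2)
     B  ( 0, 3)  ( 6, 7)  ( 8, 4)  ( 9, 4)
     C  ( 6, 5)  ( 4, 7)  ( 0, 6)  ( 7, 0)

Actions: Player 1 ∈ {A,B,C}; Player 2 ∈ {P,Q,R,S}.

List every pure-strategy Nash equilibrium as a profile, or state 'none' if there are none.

PSNE = {(A,R)}

(A,P): not NE [P1→C gives 6>0; P2→R gives 7>5]
(A,Q): not NE [P2→R gives 7>3]
(A,R): NE
(A,S): not NE [P1→B gives 9>1; P2→R gives 7>2]
(B,P): not NE [P1→C gives 6>0; P2→Q gives 7>3]
(B,Q): not NE [P1→A gives 7>6]
(B,R): not NE [P1→A gives 10>8; P2→Q gives 7>4]
(B,S): not NE [P2→Q gives 7>4]
(C,P): not NE [P2→Q gives 7>5]
(C,Q): not NE [P1→A gives 7>4]
(C,R): not NE [P1→A gives 10>0; P2→Q gives 7>6]
(C,S): not NE [P1→B gives 9>7; P2→Q gives 7>0]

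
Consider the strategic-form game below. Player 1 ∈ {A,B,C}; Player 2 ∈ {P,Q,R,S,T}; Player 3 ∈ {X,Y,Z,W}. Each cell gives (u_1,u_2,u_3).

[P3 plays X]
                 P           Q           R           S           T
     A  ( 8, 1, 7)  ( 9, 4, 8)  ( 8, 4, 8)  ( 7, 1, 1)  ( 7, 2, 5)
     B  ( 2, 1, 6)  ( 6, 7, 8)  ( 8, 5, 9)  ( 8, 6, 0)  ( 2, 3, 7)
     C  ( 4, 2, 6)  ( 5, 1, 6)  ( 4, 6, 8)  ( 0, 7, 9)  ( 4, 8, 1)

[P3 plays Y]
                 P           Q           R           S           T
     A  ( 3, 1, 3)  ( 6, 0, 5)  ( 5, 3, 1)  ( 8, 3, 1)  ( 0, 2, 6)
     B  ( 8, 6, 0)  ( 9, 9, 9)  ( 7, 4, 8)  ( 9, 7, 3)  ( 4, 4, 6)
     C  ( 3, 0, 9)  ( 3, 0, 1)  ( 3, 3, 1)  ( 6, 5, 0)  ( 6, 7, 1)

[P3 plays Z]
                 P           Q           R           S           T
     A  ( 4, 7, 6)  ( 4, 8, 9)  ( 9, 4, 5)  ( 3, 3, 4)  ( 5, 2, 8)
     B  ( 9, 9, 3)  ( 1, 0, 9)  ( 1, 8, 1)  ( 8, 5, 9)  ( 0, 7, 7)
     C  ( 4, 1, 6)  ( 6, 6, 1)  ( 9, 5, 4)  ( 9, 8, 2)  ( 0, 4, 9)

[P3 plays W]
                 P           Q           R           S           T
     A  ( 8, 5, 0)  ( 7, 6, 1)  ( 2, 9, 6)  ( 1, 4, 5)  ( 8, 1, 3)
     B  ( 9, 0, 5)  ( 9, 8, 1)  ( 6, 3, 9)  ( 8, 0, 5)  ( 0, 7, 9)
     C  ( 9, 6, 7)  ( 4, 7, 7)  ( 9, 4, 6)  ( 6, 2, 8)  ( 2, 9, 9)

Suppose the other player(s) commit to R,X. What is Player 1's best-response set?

u_1(A vs R,X) = 8
u_1(B vs R,X) = 8
u_1(C vs R,X) = 4
max payoff 8 at {A,B}

argmax u_1 = {A,B}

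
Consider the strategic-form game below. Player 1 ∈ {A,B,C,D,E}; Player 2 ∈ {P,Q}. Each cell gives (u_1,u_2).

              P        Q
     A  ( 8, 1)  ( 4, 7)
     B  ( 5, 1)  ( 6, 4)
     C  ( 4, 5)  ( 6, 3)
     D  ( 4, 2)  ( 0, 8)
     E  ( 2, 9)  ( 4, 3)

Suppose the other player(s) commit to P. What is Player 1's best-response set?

u_1(A vs P) = 8
u_1(B vs P) = 5
u_1(C vs P) = 4
u_1(D vs P) = 4
u_1(E vs P) = 2
max payoff 8 at {A}

P1 best: {A}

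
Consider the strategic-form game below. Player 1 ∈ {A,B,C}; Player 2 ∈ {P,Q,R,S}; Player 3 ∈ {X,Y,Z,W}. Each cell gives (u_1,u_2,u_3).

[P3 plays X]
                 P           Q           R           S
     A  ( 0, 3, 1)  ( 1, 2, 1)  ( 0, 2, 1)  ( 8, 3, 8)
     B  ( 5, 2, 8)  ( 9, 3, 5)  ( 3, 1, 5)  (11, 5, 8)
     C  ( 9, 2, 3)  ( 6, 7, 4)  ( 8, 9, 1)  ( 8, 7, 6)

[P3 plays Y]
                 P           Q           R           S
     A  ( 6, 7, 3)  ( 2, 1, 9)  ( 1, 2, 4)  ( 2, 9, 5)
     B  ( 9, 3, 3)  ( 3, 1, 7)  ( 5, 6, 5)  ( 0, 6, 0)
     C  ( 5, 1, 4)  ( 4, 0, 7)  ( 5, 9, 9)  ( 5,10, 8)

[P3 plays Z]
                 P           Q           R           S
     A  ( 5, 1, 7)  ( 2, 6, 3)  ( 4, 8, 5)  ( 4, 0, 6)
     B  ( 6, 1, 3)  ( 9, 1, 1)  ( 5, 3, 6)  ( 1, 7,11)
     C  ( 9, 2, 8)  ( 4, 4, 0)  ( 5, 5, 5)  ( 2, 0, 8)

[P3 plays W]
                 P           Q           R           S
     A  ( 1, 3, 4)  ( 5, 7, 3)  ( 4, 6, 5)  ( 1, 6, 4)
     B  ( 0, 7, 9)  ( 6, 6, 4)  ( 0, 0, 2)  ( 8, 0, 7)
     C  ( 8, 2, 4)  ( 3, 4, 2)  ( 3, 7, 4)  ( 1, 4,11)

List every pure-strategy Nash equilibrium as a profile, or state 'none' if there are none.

(A,P,X): not NE [P1→C gives 9>0; P3→Z gives 7>1]
(A,P,Y): not NE [P1→B gives 9>6; P2→S gives 9>7; P3→Z gives 7>3]
(A,P,Z): not NE [P1→C gives 9>5; P2→R gives 8>1]
(A,P,W): not NE [P1→C gives 8>1; P2→Q gives 7>3; P3→Z gives 7>4]
(A,Q,X): not NE [P1→B gives 9>1; P2→S gives 3>2; P3→Y gives 9>1]
(A,Q,Y): not NE [P1→C gives 4>2; P2→S gives 9>1]
(A,Q,Z): not NE [P1→B gives 9>2; P2→R gives 8>6; P3→Y gives 9>3]
(A,Q,W): not NE [P1→B gives 6>5; P3→Y gives 9>3]
(A,R,X): not NE [P1→C gives 8>0; P2→S gives 3>2; P3→W gives 5>1]
(A,R,Y): not NE [P1→C gives 5>1; P2→S gives 9>2; P3→W gives 5>4]
(A,R,Z): not NE [P1→C gives 5>4]
(A,R,W): not NE [P2→Q gives 7>6]
(A,S,X): not NE [P1→B gives 11>8]
(A,S,Y): not NE [P1→C gives 5>2; P3→X gives 8>5]
(A,S,Z): not NE [P2→R gives 8>0; P3→X gives 8>6]
(A,S,W): not NE [P1→B gives 8>1; P2→Q gives 7>6; P3→X gives 8>4]
(B,P,X): not NE [P1→C gives 9>5; P2→S gives 5>2; P3→W gives 9>8]
(B,P,Y): not NE [P2→S gives 6>3; P3→W gives 9>3]
(B,P,Z): not NE [P1→C gives 9>6; P2→S gives 7>1; P3→W gives 9>3]
(B,P,W): not NE [P1→C gives 8>0]
(B,Q,X): not NE [P2→S gives 5>3; P3→Y gives 7>5]
(B,Q,Y): not NE [P1→C gives 4>3; P2→S gives 6>1]
(B,Q,Z): not NE [P2→S gives 7>1; P3→Y gives 7>1]
(B,Q,W): not NE [P2→P gives 7>6; P3→Y gives 7>4]
(B,R,X): not NE [P1→C gives 8>3; P2→S gives 5>1; P3→Z gives 6>5]
(B,R,Y): not NE [P3→Z gives 6>5]
(B,R,Z): not NE [P2→S gives 7>3]
(B,R,W): not NE [P1→A gives 4>0; P2→P gives 7>0; P3→Z gives 6>2]
(B,S,X): not NE [P3→Z gives 11>8]
(B,S,Y): not NE [P1→C gives 5>0; P3→Z gives 11>0]
(B,S,Z): not NE [P1→A gives 4>1]
(B,S,W): not NE [P2→P gives 7>0; P3→Z gives 11>7]
(C,P,X): not NE [P2→R gives 9>2; P3→Z gives 8>3]
(C,P,Y): not NE [P1→B gives 9>5; P2→S gives 10>1; P3→Z gives 8>4]
(C,P,Z): not NE [P2→R gives 5>2]
(C,P,W): not NE [P2→R gives 7>2; P3→Z gives 8>4]
(C,Q,X): not NE [P1→B gives 9>6; P2→R gives 9>7; P3→Y gives 7>4]
(C,Q,Y): not NE [P2→S gives 10>0]
(C,Q,Z): not NE [P1→B gives 9>4; P2→R gives 5>4; P3→Y gives 7>0]
(C,Q,W): not NE [P1→B gives 6>3; P2→R gives 7>4; P3→Y gives 7>2]
(C,R,X): not NE [P3→Y gives 9>1]
(C,R,Y): not NE [P2→S gives 10>9]
(C,R,Z): not NE [P3→Y gives 9>5]
(C,R,W): not NE [P1→A gives 4>3; P3→Y gives 9>4]
(C,S,X): not NE [P1→B gives 11>8; P2→R gives 9>7; P3→W gives 11>6]
(C,S,Y): not NE [P3→W gives 11>8]
(C,S,Z): not NE [P1→A gives 4>2; P2→R gives 5>0; P3→W gives 11>8]
(C,S,W): not NE [P1→B gives 8>1; P2→R gives 7>4]

Equilibria: none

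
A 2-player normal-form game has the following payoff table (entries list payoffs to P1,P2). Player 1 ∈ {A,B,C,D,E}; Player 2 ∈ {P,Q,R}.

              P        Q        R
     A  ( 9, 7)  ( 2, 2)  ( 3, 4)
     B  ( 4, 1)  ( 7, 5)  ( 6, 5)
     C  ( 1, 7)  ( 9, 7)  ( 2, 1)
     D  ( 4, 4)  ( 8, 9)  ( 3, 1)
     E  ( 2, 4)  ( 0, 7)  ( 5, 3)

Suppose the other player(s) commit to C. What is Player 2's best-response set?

u_2(P vs C) = 7
u_2(Q vs C) = 7
u_2(R vs C) = 1
max payoff 7 at {P,Q}

argmax u_2 = {P,Q}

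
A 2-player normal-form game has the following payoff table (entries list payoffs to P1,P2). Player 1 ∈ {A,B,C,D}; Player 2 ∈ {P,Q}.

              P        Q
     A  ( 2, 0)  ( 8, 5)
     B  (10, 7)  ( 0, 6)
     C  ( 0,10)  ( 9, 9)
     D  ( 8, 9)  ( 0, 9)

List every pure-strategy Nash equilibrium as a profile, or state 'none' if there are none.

(A,P): not NE [P1→B gives 10>2; P2→Q gives 5>0]
(A,Q): not NE [P1→C gives 9>8]
(B,P): NE
(B,Q): not NE [P1→C gives 9>0; P2→P gives 7>6]
(C,P): not NE [P1→B gives 10>0]
(C,Q): not NE [P2→P gives 10>9]
(D,P): not NE [P1→B gives 10>8]
(D,Q): not NE [P1→C gives 9>0]

Nash profiles: (B,P)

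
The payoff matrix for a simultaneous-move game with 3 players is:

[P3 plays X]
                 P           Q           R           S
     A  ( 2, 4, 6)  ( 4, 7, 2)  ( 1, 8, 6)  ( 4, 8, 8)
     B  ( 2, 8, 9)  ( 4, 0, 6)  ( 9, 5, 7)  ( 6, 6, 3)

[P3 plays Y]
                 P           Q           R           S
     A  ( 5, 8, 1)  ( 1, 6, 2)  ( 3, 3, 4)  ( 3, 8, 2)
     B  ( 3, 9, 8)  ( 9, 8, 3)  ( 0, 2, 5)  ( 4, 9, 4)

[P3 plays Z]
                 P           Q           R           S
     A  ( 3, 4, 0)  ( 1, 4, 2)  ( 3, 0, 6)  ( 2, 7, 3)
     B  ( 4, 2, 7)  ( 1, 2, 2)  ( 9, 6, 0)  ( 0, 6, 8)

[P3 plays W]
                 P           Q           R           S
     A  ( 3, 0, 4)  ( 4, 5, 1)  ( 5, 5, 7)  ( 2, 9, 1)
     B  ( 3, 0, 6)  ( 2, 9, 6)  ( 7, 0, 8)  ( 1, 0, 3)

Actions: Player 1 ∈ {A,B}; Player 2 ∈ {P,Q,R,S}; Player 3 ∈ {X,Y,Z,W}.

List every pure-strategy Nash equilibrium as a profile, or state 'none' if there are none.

(A,P,X): not NE [P2→S gives 8>4]
(A,P,Y): not NE [P3→X gives 6>1]
(A,P,Z): not NE [P1→B gives 4>3; P2→S gives 7>4; P3→X gives 6>0]
(A,P,W): not NE [P2→S gives 9>0; P3→X gives 6>4]
(A,Q,X): not NE [P2→S gives 8>7]
(A,Q,Y): not NE [P1→B gives 9>1; P2→S gives 8>6]
(A,Q,Z): not NE [P2→S gives 7>4]
(A,Q,W): not NE [P2→S gives 9>5; P3→Z gives 2>1]
(A,R,X): not NE [P1→B gives 9>1; P3→W gives 7>6]
(A,R,Y): not NE [P2→S gives 8>3; P3→W gives 7>4]
(A,R,Z): not NE [P1→B gives 9>3; P2→S gives 7>0; P3→W gives 7>6]
(A,R,W): not NE [P1→B gives 7>5; P2→S gives 9>5]
(A,S,X): not NE [P1→B gives 6>4]
(A,S,Y): not NE [P1→B gives 4>3; P3→X gives 8>2]
(A,S,Z): not NE [P3→X gives 8>3]
(A,S,W): not NE [P3→X gives 8>1]
(B,P,X): NE
(B,P,Y): not NE [P1→A gives 5>3; P3→X gives 9>8]
(B,P,Z): not NE [P2→S gives 6>2; P3→X gives 9>7]
(B,P,W): not NE [P2→Q gives 9>0; P3→X gives 9>6]
(B,Q,X): not NE [P2→P gives 8>0]
(B,Q,Y): not NE [P2→S gives 9>8; P3→W gives 6>3]
(B,Q,Z): not NE [P2→S gives 6>2; P3→W gives 6>2]
(B,Q,W): not NE [P1→A gives 4>2]
(B,R,X): not NE [P2→P gives 8>5; P3→W gives 8>7]
(B,R,Y): not NE [P1→A gives 3>0; P2→S gives 9>2; P3→W gives 8>5]
(B,R,Z): not NE [P3→W gives 8>0]
(B,R,W): not NE [P2→Q gives 9>0]
(B,S,X): not NE [P2→P gives 8>6; P3→Z gives 8>3]
(B,S,Y): not NE [P3→Z gives 8>4]
(B,S,Z): not NE [P1→A gives 2>0]
(B,S,W): not NE [P1→A gives 2>1; P2→Q gives 9>0; P3→Z gives 8>3]

NE set: (B,P,X)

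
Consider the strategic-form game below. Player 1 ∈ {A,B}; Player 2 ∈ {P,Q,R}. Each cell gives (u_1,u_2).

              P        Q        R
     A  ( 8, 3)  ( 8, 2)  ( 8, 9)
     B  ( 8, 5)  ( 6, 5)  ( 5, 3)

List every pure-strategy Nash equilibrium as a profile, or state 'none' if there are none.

(A,P): not NE [P2→R gives 9>3]
(A,Q): not NE [P2→R gives 9>2]
(A,R): NE
(B,P): NE
(B,Q): not NE [P1→A gives 8>6]
(B,R): not NE [P1→A gives 8>5; P2→Q gives 5>3]

NE set: (A,R), (B,P)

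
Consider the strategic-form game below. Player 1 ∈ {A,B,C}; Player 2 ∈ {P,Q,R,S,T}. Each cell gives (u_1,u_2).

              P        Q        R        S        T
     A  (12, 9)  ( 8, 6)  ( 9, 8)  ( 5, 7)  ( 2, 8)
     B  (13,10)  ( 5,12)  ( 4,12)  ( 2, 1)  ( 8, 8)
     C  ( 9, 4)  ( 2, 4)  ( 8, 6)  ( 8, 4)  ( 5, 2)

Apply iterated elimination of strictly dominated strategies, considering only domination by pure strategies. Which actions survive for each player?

P2 drop S (R beats it: A:8>7 B:12>1 C:6>4)
P2 drop T (P beats it: A:9>8 B:10>8 C:4>2)
P1 drop C (A beats it: P:12>9 Q:8>2 R:9>8)
P1→{A,B} P2→{P,Q,R}

Survivors P1:{A,B} P2:{P,Q,R}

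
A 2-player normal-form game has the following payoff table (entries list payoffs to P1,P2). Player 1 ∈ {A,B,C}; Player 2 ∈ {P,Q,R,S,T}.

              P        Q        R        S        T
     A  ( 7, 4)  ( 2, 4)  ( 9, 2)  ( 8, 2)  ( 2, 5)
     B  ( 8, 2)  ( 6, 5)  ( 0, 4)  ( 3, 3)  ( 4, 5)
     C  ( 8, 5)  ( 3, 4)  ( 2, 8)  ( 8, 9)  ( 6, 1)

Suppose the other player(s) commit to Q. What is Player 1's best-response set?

u_1(A vs Q) = 2
u_1(B vs Q) = 6
u_1(C vs Q) = 3
max payoff 6 at {B}

argmax u_1 = {B}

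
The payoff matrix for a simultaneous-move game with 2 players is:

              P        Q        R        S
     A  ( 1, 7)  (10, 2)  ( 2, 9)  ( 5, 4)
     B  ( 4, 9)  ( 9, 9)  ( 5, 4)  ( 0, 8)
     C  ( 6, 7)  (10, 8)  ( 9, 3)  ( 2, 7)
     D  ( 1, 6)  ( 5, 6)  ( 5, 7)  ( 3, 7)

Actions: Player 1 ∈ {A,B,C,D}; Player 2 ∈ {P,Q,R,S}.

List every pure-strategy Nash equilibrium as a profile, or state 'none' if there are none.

(A,P): not NE [P1→C gives 6>1; P2→R gives 9>7]
(A,Q): not NE [P2→R gives 9>2]
(A,R): not NE [P1→C gives 9>2]
(A,S): not NE [P2→R gives 9>4]
(B,P): not NE [P1→C gives 6>4]
(B,Q): not NE [P1→C gives 10>9]
(B,R): not NE [P1→C gives 9>5; P2→Q gives 9>4]
(B,S): not NE [P1→A gives 5>0; P2→Q gives 9>8]
(C,P): not NE [P2→Q gives 8>7]
(C,Q): NE
(C,R): not NE [P2→Q gives 8>3]
(C,S): not NE [P1→A gives 5>2; P2→Q gives 8>7]
(D,P): not NE [P1→C gives 6>1; P2→S gives 7>6]
(D,Q): not NE [P1→C gives 10>5; P2→S gives 7>6]
(D,R): not NE [P1→C gives 9>5]
(D,S): not NE [P1→A gives 5>3]

PSNE = {(C,Q)}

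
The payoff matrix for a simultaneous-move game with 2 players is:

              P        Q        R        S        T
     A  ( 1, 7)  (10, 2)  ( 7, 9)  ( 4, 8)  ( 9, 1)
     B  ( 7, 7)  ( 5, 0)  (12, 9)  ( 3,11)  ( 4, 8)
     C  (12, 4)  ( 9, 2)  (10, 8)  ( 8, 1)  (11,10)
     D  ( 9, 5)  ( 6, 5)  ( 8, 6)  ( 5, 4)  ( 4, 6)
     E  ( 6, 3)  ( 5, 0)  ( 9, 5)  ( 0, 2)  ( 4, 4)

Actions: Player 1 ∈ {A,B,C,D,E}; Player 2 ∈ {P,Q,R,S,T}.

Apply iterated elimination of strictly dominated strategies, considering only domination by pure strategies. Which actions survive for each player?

Survivors P1:{B,C} P2:{R,S,T}

P1 drop D (C beats it: P:12>9 Q:9>6 R:10>8 S:8>5 T:11>4)
P1 drop E (C beats it: P:12>6 Q:9>5 R:10>9 S:8>0 T:11>4)
P2 drop P (R beats it: A:9>7 B:9>7 C:8>4)
P2 drop Q (R beats it: A:9>2 B:9>0 C:8>2)
P1 drop A (C beats it: R:10>7 S:8>4 T:11>9)
P1→{B,C} P2→{R,S,T}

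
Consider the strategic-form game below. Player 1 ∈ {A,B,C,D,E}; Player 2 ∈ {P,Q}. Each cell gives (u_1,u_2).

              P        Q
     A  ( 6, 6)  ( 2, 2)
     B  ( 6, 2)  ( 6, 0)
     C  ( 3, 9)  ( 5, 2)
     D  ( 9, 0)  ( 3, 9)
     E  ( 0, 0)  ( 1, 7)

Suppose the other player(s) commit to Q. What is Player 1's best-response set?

u_1(A vs Q) = 2
u_1(B vs Q) = 6
u_1(C vs Q) = 5
u_1(D vs Q) = 3
u_1(E vs Q) = 1
max payoff 6 at {B}

BR_1 = {B}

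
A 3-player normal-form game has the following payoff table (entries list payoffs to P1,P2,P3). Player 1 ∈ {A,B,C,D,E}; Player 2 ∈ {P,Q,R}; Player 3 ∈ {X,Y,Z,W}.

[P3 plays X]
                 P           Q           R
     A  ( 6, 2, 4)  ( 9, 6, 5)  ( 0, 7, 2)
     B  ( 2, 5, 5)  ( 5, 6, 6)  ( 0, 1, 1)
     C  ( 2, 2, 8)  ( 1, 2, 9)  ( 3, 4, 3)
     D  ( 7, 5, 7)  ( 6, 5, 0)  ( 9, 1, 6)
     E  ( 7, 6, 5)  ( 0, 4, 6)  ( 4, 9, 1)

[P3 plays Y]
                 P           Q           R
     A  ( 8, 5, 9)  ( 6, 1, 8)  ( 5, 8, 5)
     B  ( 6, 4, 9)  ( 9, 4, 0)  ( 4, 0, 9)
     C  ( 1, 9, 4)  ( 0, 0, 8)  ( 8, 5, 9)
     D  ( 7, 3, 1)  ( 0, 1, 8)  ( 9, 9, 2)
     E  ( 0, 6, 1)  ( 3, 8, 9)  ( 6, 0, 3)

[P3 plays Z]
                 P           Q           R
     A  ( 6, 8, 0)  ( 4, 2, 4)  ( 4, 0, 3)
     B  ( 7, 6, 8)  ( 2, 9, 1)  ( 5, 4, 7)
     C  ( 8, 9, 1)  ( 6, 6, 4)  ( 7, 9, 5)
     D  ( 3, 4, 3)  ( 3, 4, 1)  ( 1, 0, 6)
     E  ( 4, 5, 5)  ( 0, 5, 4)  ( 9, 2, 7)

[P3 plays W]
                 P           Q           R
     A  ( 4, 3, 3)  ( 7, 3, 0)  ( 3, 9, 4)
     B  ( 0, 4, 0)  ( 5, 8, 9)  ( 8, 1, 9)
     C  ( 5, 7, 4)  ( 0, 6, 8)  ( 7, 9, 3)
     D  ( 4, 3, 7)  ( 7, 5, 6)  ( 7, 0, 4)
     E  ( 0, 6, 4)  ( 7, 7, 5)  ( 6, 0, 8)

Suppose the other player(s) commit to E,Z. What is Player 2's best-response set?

u_2(P vs E,Z) = 5
u_2(Q vs E,Z) = 5
u_2(R vs E,Z) = 2
max payoff 5 at {P,Q}

BR_2 = {P,Q}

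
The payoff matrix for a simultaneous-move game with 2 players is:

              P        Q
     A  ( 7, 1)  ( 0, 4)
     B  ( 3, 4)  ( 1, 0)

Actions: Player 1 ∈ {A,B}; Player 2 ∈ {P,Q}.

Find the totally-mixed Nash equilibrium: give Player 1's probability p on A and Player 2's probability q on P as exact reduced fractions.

P1 mixes 4/7 on A; P2 mixes 1/5 on P

P1 indiff ⇒ q·7+(1-q)·0 = q·3+(1-q)·1 ⇒ q(4) = (1-q)(1) ⇒ q = 1/5
P2 indiff ⇒ p·1+(1-p)·4 = p·4+(1-p)·0 ⇒ p(-3) = (1-p)(-4) ⇒ p = 4/7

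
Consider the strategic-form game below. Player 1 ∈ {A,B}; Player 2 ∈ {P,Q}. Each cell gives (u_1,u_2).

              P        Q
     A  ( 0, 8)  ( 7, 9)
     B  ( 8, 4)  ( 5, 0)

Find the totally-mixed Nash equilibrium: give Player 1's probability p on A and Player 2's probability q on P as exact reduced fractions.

P1 indiff ⇒ q·0+(1-q)·7 = q·8+(1-q)·5 ⇒ q(-8) = (1-q)(-2) ⇒ q = 1/5
P2 indiff ⇒ p·8+(1-p)·4 = p·9+(1-p)·0 ⇒ p(-1) = (1-p)(-4) ⇒ p = 4/5

P1 mixes 4/5 on A; P2 mixes 1/5 on P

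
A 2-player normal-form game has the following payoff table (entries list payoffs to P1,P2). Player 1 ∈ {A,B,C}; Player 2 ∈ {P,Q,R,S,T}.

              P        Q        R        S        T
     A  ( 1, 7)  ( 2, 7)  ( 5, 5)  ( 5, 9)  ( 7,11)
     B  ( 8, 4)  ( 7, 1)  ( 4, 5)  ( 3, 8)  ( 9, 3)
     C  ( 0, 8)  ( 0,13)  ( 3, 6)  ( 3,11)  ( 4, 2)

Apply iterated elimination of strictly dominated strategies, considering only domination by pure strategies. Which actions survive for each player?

Survivors P1:{A,B} P2:{S,T}

P1 drop C (A beats it: P:1>0 Q:2>0 R:5>3 S:5>3 T:7>4)
P2 drop P (S beats it: A:9>7 B:8>4)
P2 drop Q (S beats it: A:9>7 B:8>1)
P2 drop R (S beats it: A:9>5 B:8>5)
P1→{A,B} P2→{S,T}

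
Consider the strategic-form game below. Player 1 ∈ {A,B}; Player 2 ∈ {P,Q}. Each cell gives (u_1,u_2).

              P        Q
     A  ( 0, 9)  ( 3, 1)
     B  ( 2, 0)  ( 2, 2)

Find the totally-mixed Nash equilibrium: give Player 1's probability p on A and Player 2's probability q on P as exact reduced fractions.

(p,q) = (1/5, 1/3)

P1 indiff ⇒ q·0+(1-q)·3 = q·2+(1-q)·2 ⇒ q(-2) = (1-q)(-1) ⇒ q = 1/3
P2 indiff ⇒ p·9+(1-p)·0 = p·1+(1-p)·2 ⇒ p(8) = (1-p)(2) ⇒ p = 1/5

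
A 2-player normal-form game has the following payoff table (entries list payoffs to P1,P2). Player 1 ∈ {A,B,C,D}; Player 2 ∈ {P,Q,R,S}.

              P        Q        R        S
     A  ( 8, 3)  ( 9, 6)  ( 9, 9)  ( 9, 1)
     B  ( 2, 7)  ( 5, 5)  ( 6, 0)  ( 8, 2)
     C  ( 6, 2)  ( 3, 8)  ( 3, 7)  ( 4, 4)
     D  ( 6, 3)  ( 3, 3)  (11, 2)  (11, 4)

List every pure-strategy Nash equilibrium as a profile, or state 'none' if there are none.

(A,P): not NE [P2→R gives 9>3]
(A,Q): not NE [P2→R gives 9>6]
(A,R): not NE [P1→D gives 11>9]
(A,S): not NE [P1→D gives 11>9; P2→R gives 9>1]
(B,P): not NE [P1→A gives 8>2]
(B,Q): not NE [P1→A gives 9>5; P2→P gives 7>5]
(B,R): not NE [P1→D gives 11>6; P2→P gives 7>0]
(B,S): not NE [P1→D gives 11>8; P2→P gives 7>2]
(C,P): not NE [P1→A gives 8>6; P2→Q gives 8>2]
(C,Q): not NE [P1→A gives 9>3]
(C,R): not NE [P1→D gives 11>3; P2→Q gives 8>7]
(C,S): not NE [P1→D gives 11>4; P2→Q gives 8>4]
(D,P): not NE [P1→A gives 8>6; P2→S gives 4>3]
(D,Q): not NE [P1→A gives 9>3; P2→S gives 4>3]
(D,R): not NE [P2→S gives 4>2]
(D,S): NE

NE set: (D,S)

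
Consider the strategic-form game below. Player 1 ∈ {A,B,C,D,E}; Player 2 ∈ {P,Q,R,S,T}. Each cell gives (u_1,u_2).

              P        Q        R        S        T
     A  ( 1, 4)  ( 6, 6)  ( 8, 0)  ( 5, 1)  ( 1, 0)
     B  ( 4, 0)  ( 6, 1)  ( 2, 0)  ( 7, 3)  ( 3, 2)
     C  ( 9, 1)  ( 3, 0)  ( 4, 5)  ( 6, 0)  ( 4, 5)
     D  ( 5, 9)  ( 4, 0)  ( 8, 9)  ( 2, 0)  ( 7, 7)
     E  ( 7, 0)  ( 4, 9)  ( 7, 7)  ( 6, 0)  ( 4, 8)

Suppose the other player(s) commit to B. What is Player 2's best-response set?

u_2(P vs B) = 0
u_2(Q vs B) = 1
u_2(R vs B) = 0
u_2(S vs B) = 3
u_2(T vs B) = 2
max payoff 3 at {S}

argmax u_2 = {S}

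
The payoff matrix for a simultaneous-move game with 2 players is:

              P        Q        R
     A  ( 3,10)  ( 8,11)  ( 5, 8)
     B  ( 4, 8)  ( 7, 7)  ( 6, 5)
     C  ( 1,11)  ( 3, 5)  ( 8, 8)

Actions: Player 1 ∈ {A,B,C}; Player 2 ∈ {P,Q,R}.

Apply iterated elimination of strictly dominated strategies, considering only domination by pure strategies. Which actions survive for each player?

P2 drop R (P beats it: A:10>8 B:8>5 C:11>8)
P1 drop C (A beats it: P:3>1 Q:8>3)
P1→{A,B} P2→{P,Q}

Survivors P1:{A,B} P2:{P,Q}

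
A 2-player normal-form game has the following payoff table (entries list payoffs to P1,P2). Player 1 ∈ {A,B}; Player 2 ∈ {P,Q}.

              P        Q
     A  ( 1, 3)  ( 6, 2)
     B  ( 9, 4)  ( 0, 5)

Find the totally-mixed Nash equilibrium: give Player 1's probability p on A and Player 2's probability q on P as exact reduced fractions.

(p,q) = (1/2, 3/7)

P1 indiff ⇒ q·1+(1-q)·6 = q·9+(1-q)·0 ⇒ q(-8) = (1-q)(-6) ⇒ q = 3/7
P2 indiff ⇒ p·3+(1-p)·4 = p·2+(1-p)·5 ⇒ p(1) = (1-p)(1) ⇒ p = 1/2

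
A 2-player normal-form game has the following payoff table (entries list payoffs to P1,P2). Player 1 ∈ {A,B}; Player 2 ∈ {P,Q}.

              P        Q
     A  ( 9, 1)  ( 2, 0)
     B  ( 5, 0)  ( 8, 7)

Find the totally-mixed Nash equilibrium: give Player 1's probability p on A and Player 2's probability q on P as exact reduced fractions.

P1 mixes 7/8 on A; P2 mixes 3/5 on P

P1 indiff ⇒ q·9+(1-q)·2 = q·5+(1-q)·8 ⇒ q(4) = (1-q)(6) ⇒ q = 3/5
P2 indiff ⇒ p·1+(1-p)·0 = p·0+(1-p)·7 ⇒ p(1) = (1-p)(7) ⇒ p = 7/8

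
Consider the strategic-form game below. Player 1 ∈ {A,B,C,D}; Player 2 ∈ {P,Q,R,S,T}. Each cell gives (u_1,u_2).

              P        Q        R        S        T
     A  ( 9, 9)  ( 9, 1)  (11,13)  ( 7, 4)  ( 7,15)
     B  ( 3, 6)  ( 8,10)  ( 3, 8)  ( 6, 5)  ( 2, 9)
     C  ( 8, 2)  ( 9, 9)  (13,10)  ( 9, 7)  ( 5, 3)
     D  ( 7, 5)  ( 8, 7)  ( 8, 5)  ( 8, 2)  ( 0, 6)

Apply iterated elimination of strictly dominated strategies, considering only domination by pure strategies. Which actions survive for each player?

P1 drop B (A beats it: P:9>3 Q:9>8 R:11>3 S:7>6 T:7>2)
P1 drop D (C beats it: P:8>7 Q:9>8 R:13>8 S:9>8 T:5>0)
P2 drop P (R beats it: A:13>9 C:10>2)
P2 drop Q (R beats it: A:13>1 C:10>9)
P2 drop S (R beats it: A:13>4 C:10>7)
P1→{A,C} P2→{R,T}

IESDS → P1:{A,C} P2:{R,T}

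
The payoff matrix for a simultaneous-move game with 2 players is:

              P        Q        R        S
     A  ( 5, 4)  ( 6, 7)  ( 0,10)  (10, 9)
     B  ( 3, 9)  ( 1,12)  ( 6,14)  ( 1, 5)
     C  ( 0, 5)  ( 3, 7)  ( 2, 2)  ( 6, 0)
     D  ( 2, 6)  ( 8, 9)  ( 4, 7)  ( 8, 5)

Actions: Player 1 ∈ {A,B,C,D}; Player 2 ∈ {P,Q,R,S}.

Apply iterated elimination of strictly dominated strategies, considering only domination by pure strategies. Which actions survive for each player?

P1 drop C (D beats it: P:2>0 Q:8>3 R:4>2 S:8>6)
P2 drop P (Q beats it: A:7>4 B:12>9 D:9>6)
P2 drop S (R beats it: A:10>9 B:14>5 D:7>5)
P1 drop A (D beats it: Q:8>6 R:4>0)
P1→{B,D} P2→{Q,R}

Remaining: P1:{B,D} P2:{Q,R}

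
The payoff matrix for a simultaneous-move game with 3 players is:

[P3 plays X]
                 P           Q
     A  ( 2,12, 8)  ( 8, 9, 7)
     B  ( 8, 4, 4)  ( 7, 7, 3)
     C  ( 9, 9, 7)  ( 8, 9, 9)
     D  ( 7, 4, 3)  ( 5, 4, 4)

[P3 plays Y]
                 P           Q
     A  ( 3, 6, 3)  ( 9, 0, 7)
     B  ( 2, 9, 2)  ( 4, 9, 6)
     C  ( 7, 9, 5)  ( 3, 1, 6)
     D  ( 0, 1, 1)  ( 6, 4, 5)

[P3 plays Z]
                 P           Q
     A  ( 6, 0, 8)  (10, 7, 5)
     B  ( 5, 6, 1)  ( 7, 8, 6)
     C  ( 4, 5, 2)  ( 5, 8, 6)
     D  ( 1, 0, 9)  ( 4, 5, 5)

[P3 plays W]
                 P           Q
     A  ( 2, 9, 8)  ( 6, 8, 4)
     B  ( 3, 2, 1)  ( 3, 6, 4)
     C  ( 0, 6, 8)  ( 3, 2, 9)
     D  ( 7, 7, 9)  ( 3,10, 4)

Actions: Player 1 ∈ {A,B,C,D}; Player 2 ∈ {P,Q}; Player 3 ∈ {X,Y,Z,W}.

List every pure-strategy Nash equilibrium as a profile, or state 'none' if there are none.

Nash profiles: (C,Q,X)

(A,P,X): not NE [P1→C gives 9>2]
(A,P,Y): not NE [P1→C gives 7>3; P3→W gives 8>3]
(A,P,Z): not NE [P2→Q gives 7>0]
(A,P,W): not NE [P1→D gives 7>2]
(A,Q,X): not NE [P2→P gives 12>9]
(A,Q,Y): not NE [P2→P gives 6>0]
(A,Q,Z): not NE [P3→Y gives 7>5]
(A,Q,W): not NE [P2→P gives 9>8; P3→Y gives 7>4]
(B,P,X): not NE [P1→C gives 9>8; P2→Q gives 7>4]
(B,P,Y): not NE [P1→C gives 7>2; P3→X gives 4>2]
(B,P,Z): not NE [P1→A gives 6>5; P2→Q gives 8>6; P3→X gives 4>1]
(B,P,W): not NE [P1→D gives 7>3; P2→Q gives 6>2; P3→X gives 4>1]
(B,Q,X): not NE [P1→C gives 8>7; P3→Z gives 6>3]
(B,Q,Y): not NE [P1→A gives 9>4]
(B,Q,Z): not NE [P1→A gives 10>7]
(B,Q,W): not NE [P1→A gives 6>3; P3→Z gives 6>4]
(C,P,X): not NE [P3→W gives 8>7]
(C,P,Y): not NE [P3→W gives 8>5]
(C,P,Z): not NE [P1→A gives 6>4; P2→Q gives 8>5; P3→W gives 8>2]
(C,P,W): not NE [P1→D gives 7>0]
(C,Q,X): NE
(C,Q,Y): not NE [P1→A gives 9>3; P2→P gives 9>1; P3→W gives 9>6]
(C,Q,Z): not NE [P1→A gives 10>5; P3→W gives 9>6]
(C,Q,W): not NE [P1→A gives 6>3; P2→P gives 6>2]
(D,P,X): not NE [P1→C gives 9>7; P3→W gives 9>3]
(D,P,Y): not NE [P1→C gives 7>0; P2→Q gives 4>1; P3→W gives 9>1]
(D,P,Z): not NE [P1→A gives 6>1; P2→Q gives 5>0]
(D,P,W): not NE [P2→Q gives 10>7]
(D,Q,X): not NE [P1→C gives 8>5; P3→Z gives 5>4]
(D,Q,Y): not NE [P1→A gives 9>6]
(D,Q,Z): not NE [P1→A gives 10>4]
(D,Q,W): not NE [P1→A gives 6>3; P3→Z gives 5>4]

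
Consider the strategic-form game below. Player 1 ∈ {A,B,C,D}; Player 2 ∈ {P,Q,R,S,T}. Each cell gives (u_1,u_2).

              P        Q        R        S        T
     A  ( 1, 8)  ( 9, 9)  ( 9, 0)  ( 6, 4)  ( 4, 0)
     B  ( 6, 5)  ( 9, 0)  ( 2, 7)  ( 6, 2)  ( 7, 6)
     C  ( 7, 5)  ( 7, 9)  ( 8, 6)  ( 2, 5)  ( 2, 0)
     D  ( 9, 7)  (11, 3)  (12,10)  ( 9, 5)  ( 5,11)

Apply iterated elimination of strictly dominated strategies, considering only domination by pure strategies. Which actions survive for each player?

P1 drop A (D beats it: P:9>1 Q:11>9 R:12>9 S:9>6 T:5>4)
P1 drop C (D beats it: P:9>7 Q:11>7 R:12>8 S:9>2 T:5>2)
P2 drop P (R beats it: B:7>5 D:10>7)
P2 drop Q (R beats it: B:7>0 D:10>3)
P2 drop S (R beats it: B:7>2 D:10>5)
P1→{B,D} P2→{R,T}

IESDS → P1:{B,D} P2:{R,T}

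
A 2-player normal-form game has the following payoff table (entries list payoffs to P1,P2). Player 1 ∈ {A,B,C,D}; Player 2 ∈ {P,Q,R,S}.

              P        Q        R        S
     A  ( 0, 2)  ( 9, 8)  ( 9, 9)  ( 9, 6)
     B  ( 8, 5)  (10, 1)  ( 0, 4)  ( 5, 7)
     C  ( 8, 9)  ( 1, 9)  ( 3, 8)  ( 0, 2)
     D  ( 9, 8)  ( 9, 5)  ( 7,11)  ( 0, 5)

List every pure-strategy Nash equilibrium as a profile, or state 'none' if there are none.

(A,P): not NE [P1→D gives 9>0; P2→R gives 9>2]
(A,Q): not NE [P1→B gives 10>9; P2→R gives 9>8]
(A,R): NE
(A,S): not NE [P2→R gives 9>6]
(B,P): not NE [P1→D gives 9>8; P2→S gives 7>5]
(B,Q): not NE [P2→S gives 7>1]
(B,R): not NE [P1→A gives 9>0; P2→S gives 7>4]
(B,S): not NE [P1→A gives 9>5]
(C,P): not NE [P1→D gives 9>8]
(C,Q): not NE [P1→B gives 10>1]
(C,R): not NE [P1→A gives 9>3; P2→Q gives 9>8]
(C,S): not NE [P1→A gives 9>0; P2→Q gives 9>2]
(D,P): not NE [P2→R gives 11>8]
(D,Q): not NE [P1→B gives 10>9; P2→R gives 11>5]
(D,R): not NE [P1→A gives 9>7]
(D,S): not NE [P1→A gives 9>0; P2→R gives 11>5]

Nash profiles: (A,R)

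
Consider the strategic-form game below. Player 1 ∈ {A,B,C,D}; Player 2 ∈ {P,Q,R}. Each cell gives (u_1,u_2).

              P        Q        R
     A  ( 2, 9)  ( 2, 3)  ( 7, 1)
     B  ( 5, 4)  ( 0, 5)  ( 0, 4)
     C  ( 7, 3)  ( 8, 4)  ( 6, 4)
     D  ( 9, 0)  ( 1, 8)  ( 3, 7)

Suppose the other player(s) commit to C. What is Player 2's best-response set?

BR_2 = {Q,R}

u_2(P vs C) = 3
u_2(Q vs C) = 4
u_2(R vs C) = 4
max payoff 4 at {Q,R}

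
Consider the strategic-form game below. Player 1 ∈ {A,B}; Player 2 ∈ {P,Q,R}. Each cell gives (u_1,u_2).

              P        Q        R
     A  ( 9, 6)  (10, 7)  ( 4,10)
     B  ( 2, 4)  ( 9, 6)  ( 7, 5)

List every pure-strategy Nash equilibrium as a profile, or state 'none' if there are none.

(A,P): not NE [P2→R gives 10>6]
(A,Q): not NE [P2→R gives 10>7]
(A,R): not NE [P1→B gives 7>4]
(B,P): not NE [P1→A gives 9>2; P2→Q gives 6>4]
(B,Q): not NE [P1→A gives 10>9]
(B,R): not NE [P2→Q gives 6>5]

PSNE: ∅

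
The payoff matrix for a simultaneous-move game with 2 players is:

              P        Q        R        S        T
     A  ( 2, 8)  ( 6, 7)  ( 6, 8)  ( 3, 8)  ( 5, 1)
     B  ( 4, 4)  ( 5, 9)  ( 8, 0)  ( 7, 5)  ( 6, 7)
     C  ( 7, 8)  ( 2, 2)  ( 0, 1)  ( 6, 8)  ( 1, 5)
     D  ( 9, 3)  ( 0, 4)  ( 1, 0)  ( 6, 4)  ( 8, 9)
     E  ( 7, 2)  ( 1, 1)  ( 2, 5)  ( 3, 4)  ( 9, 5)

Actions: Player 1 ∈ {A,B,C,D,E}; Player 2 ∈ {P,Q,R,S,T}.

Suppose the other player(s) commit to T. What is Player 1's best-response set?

argmax u_1 = {E}

u_1(A vs T) = 5
u_1(B vs T) = 6
u_1(C vs T) = 1
u_1(D vs T) = 8
u_1(E vs T) = 9
max payoff 9 at {E}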